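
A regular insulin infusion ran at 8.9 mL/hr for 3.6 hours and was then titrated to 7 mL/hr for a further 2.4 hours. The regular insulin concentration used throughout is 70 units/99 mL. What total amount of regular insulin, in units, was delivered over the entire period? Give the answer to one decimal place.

Concentration = 70 units ÷ 99 mL = 0.7070707 units/mL
Stage 1: 8.9 mL/hr × 3.6 hr = 32.04 mL → 32.04 mL × 0.7070707 units/mL = 22.65455 units
Stage 2: 7 mL/hr × 2.4 hr = 16.8 mL → 16.8 mL × 0.7070707 units/mL = 11.87879 units
Total = 22.65455 + 11.87879 = 34.53333 units

34.5 units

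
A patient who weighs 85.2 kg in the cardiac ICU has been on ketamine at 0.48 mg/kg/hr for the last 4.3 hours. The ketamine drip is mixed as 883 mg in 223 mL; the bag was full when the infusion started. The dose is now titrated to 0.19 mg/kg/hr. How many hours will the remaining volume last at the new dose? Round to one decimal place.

43.7 hours

Initial rate:
Dose = 0.48 mg/kg/hr × 85.2 kg = 40.896 mg/hr
Concentration = 883 mg ÷ 223 mL = 3.959641 mg/mL
Rate = 40.896 mg/hr ÷ 3.959641 mg/mL = 10.32821 mL/hr
Volume infused so far = 10.32821 mL/hr × 4.3 hr = 44.4113 mL
Volume remaining = 223 − 44.4113 = 178.5887 mL
New rate:
Dose = 0.19 mg/kg/hr × 85.2 kg = 16.188 mg/hr
Rate = 16.188 mg/hr ÷ 3.959641 mg/mL = 4.088249 mL/hr
Time remaining = 178.5887 mL ÷ 4.088249 mL/hr = 43.68342 hr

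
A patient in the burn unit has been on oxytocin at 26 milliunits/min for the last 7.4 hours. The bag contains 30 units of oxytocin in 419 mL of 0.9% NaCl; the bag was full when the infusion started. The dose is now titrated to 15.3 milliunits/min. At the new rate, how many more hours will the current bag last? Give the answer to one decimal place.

20.1 hours

Initial rate:
26 milliunits/min × 60 min/hr = 1560 milliunits/hr
Concentration = 30 units ÷ 419 mL = 0.07159905 units/mL = 71.59905 milliunits/mL
Rate = 1560 milliunits/hr ÷ 71.59905 milliunits/mL = 21.788 mL/hr
Volume infused so far = 21.788 mL/hr × 7.4 hr = 161.2312 mL
Volume remaining = 419 − 161.2312 = 257.7688 mL
New rate:
15.3 milliunits/min × 60 min/hr = 918 milliunits/hr
Rate = 918 milliunits/hr ÷ 71.59905 milliunits/mL = 12.8214 mL/hr
Time remaining = 257.7688 mL ÷ 12.8214 mL/hr = 20.10458 hr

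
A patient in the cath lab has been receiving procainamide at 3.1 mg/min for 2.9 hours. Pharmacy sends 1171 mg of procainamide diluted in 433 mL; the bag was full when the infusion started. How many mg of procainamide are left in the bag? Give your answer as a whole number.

632 mg

3.1 mg/min × 60 min/hr = 186 mg/hr
Concentration = 1171 mg ÷ 433 mL = 2.704388 mg/mL
Rate = 186 mg/hr ÷ 2.704388 mg/mL = 68.77711 mL/hr
Volume infused = 68.77711 mL/hr × 2.9 hr = 199.4536 mL
Volume remaining = 433 − 199.4536 = 233.5464 mL
Drug remaining = 233.5464 mL × 2.704388 mg/mL = 631.6 mg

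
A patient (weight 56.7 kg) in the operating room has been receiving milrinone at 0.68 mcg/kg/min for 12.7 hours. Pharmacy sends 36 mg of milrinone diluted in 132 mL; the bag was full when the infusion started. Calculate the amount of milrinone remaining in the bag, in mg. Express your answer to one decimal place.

Dose = 0.68 mcg/kg/min × 56.7 kg = 38.556 mcg/min
38.556 mcg/min × 60 min/hr = 2313.36 mcg/hr
Concentration = 36 mg ÷ 132 mL = 0.2727273 mg/mL = 272.7273 mcg/mL
Rate = 2313.36 mcg/hr ÷ 272.7273 mcg/mL = 8.48232 mL/hr
Volume infused = 8.48232 mL/hr × 12.7 hr = 107.7255 mL
Volume remaining = 132 − 107.7255 = 24.27454 mL
Drug remaining = 24.27454 mL × 272.7273 mcg/mL = 6620.328 mcg = 6.620328 mg

6.6 mg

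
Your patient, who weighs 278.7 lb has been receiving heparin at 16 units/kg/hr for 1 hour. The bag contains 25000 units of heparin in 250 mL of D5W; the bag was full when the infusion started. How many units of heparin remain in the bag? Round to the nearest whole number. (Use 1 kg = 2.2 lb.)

22973 units

Weight = 278.7 lb ÷ 2.2 lb/kg = 126.6818 kg
Dose = 16 units/kg/hr × 126.6818 kg = 2026.909 units/hr
Concentration = 25000 units ÷ 250 mL = 100 units/mL
Rate = 2026.909 units/hr ÷ 100 units/mL = 20.26909 mL/hr
Volume infused = 20.26909 mL/hr × 1 hr = 20.26909 mL
Volume remaining = 250 − 20.26909 = 229.7309 mL
Drug remaining = 229.7309 mL × 100 units/mL = 22973.09 units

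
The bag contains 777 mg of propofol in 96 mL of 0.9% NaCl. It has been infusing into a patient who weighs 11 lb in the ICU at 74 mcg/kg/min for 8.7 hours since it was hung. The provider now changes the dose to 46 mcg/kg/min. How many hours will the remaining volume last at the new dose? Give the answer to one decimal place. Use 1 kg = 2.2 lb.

Initial rate:
Weight = 11 lb ÷ 2.2 lb/kg = 5 kg
Dose = 74 mcg/kg/min × 5 kg = 370 mcg/min
370 mcg/min × 60 min/hr = 22200 mcg/hr
Concentration = 777 mg ÷ 96 mL = 8.09375 mg/mL = 8093.75 mcg/mL
Rate = 22200 mcg/hr ÷ 8093.75 mcg/mL = 2.742857 mL/hr
Volume infused so far = 2.742857 mL/hr × 8.7 hr = 23.86286 mL
Volume remaining = 96 − 23.86286 = 72.13714 mL
New rate:
Dose = 46 mcg/kg/min × 5 kg = 230 mcg/min
230 mcg/min × 60 min/hr = 13800 mcg/hr
Rate = 13800 mcg/hr ÷ 8093.75 mcg/mL = 1.705019 mL/hr
Time remaining = 72.13714 mL ÷ 1.705019 mL/hr = 42.3087 hr

42.3 hours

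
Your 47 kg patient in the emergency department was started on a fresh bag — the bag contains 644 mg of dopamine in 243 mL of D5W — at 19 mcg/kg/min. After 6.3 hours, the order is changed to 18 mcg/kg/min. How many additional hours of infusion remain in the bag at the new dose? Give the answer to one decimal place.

6.0 hours

Initial rate:
Dose = 19 mcg/kg/min × 47 kg = 893 mcg/min
893 mcg/min × 60 min/hr = 53580 mcg/hr
Concentration = 644 mg ÷ 243 mL = 2.650206 mg/mL = 2650.206 mcg/mL
Rate = 53580 mcg/hr ÷ 2650.206 mcg/mL = 20.2173 mL/hr
Volume infused so far = 20.2173 mL/hr × 6.3 hr = 127.369 mL
Volume remaining = 243 − 127.369 = 115.631 mL
New rate:
Dose = 18 mcg/kg/min × 47 kg = 846 mcg/min
846 mcg/min × 60 min/hr = 50760 mcg/hr
Rate = 50760 mcg/hr ÷ 2650.206 mcg/mL = 19.15323 mL/hr
Time remaining = 115.631 mL ÷ 19.15323 mL/hr = 6.037155 hr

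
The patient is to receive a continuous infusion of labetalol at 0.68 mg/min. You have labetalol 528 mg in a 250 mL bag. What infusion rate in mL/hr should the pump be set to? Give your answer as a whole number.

19 mL/hr

0.68 mg/min × 60 min/hr = 40.8 mg/hr
Concentration = 528 mg ÷ 250 mL = 2.112 mg/mL
Rate = 40.8 mg/hr ÷ 2.112 mg/mL = 19.31818 mL/hr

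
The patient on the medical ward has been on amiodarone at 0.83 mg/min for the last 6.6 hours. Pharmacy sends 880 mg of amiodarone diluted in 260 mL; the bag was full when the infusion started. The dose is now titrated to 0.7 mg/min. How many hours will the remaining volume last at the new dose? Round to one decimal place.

Initial rate:
0.83 mg/min × 60 min/hr = 49.8 mg/hr
Concentration = 880 mg ÷ 260 mL = 3.384615 mg/mL
Rate = 49.8 mg/hr ÷ 3.384615 mg/mL = 14.71364 mL/hr
Volume infused so far = 14.71364 mL/hr × 6.6 hr = 97.11 mL
Volume remaining = 260 − 97.11 = 162.89 mL
New rate:
0.7 mg/min × 60 min/hr = 42 mg/hr
Rate = 42 mg/hr ÷ 3.384615 mg/mL = 12.40909 mL/hr
Time remaining = 162.89 mL ÷ 12.40909 mL/hr = 13.12667 hr

13.1 hours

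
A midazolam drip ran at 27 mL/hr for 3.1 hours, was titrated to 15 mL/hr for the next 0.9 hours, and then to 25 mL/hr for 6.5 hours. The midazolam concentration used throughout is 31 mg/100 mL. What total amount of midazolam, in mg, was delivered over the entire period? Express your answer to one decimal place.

80.5 mg

Concentration = 31 mg ÷ 100 mL = 0.31 mg/mL
Stage 1: 27 mL/hr × 3.1 hr = 83.7 mL → 83.7 mL × 0.31 mg/mL = 25.947 mg
Stage 2: 15 mL/hr × 0.9 hr = 13.5 mL → 13.5 mL × 0.31 mg/mL = 4.185 mg
Stage 3: 25 mL/hr × 6.5 hr = 162.5 mL → 162.5 mL × 0.31 mg/mL = 50.375 mg
Total = 25.947 + 4.185 + 50.375 = 80.507 mg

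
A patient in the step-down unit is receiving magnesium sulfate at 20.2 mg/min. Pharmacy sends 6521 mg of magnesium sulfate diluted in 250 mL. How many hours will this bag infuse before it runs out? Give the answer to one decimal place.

20.2 mg/min × 60 min/hr = 1212 mg/hr
Concentration = 6521 mg ÷ 250 mL = 26.084 mg/mL
Rate = 1212 mg/hr ÷ 26.084 mg/mL = 46.46527 mL/hr
Duration = 250 mL ÷ 46.46527 mL/hr = 5.380363 hr

5.4 hours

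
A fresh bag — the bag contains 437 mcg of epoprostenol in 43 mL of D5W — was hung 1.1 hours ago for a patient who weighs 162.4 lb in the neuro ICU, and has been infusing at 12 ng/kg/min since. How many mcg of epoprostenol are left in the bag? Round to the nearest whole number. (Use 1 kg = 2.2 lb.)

Weight = 162.4 lb ÷ 2.2 lb/kg = 73.81818 kg
Dose = 12 ng/kg/min × 73.81818 kg = 885.8182 ng/min
885.8182 ng/min × 60 min/hr = 53149.09 ng/hr
Concentration = 437 mcg ÷ 43 mL = 10.16279 mcg/mL = 10162.79 ng/mL
Rate = 53149.09 ng/hr ÷ 10162.79 ng/mL = 5.229773 mL/hr
Volume infused = 5.229773 mL/hr × 1.1 hr = 5.752751 mL
Volume remaining = 43 − 5.752751 = 37.24725 mL
Drug remaining = 37.24725 mL × 10162.79 ng/mL = 378536 ng = 378.536 mcg

379 mcg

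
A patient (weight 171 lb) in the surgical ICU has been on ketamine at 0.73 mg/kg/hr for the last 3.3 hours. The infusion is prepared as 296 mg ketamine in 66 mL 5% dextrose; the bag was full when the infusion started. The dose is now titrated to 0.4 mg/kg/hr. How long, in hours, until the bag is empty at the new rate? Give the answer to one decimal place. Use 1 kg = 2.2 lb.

Initial rate:
Weight = 171 lb ÷ 2.2 lb/kg = 77.72727 kg
Dose = 0.73 mg/kg/hr × 77.72727 kg = 56.74091 mg/hr
Concentration = 296 mg ÷ 66 mL = 4.484848 mg/mL
Rate = 56.74091 mg/hr ÷ 4.484848 mg/mL = 12.65169 mL/hr
Volume infused so far = 12.65169 mL/hr × 3.3 hr = 41.75057 mL
Volume remaining = 66 − 41.75057 = 24.24943 mL
New rate:
Dose = 0.4 mg/kg/hr × 77.72727 kg = 31.09091 mg/hr
Rate = 31.09091 mg/hr ÷ 4.484848 mg/mL = 6.932432 mL/hr
Time remaining = 24.24943 mL ÷ 6.932432 mL/hr = 3.497968 hr

3.5 hours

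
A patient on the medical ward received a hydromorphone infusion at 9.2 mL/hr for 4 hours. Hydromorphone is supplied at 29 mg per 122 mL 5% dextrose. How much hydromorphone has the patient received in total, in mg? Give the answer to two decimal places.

8.75 mg

Concentration = 29 mg ÷ 122 mL = 0.2377049 mg/mL
Drug rate = 9.2 mL/hr × 0.2377049 mg/mL = 2.186885 mg/hr
Total = 2.186885 mg/hr × 4 hr = 8.747541 mg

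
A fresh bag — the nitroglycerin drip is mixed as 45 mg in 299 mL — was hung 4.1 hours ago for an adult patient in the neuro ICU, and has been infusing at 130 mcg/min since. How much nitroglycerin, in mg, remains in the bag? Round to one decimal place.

130 mcg/min × 60 min/hr = 7800 mcg/hr
Concentration = 45 mg ÷ 299 mL = 0.1505017 mg/mL = 150.5017 mcg/mL
Rate = 7800 mcg/hr ÷ 150.5017 mcg/mL = 51.82667 mL/hr
Volume infused = 51.82667 mL/hr × 4.1 hr = 212.4893 mL
Volume remaining = 299 − 212.4893 = 86.51067 mL
Drug remaining = 86.51067 mL × 150.5017 mcg/mL = 13020 mcg = 13.02 mg

13.0 mg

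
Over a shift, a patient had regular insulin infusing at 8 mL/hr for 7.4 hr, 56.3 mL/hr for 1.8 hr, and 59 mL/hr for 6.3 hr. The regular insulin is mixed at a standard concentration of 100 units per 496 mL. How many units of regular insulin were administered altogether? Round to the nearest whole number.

107 units

Concentration = 100 units ÷ 496 mL = 0.2016129 units/mL
Stage 1: 8 mL/hr × 7.4 hr = 59.2 mL → 59.2 mL × 0.2016129 units/mL = 11.93548 units
Stage 2: 56.3 mL/hr × 1.8 hr = 101.34 mL → 101.34 mL × 0.2016129 units/mL = 20.43145 units
Stage 3: 59 mL/hr × 6.3 hr = 371.7 mL → 371.7 mL × 0.2016129 units/mL = 74.93952 units
Total = 11.93548 + 20.43145 + 74.93952 = 107.3065 units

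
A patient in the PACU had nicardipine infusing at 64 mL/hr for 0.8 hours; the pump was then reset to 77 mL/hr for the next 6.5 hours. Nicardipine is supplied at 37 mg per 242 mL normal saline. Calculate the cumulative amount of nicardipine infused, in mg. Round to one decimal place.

Concentration = 37 mg ÷ 242 mL = 0.1528926 mg/mL
Stage 1: 64 mL/hr × 0.8 hr = 51.2 mL → 51.2 mL × 0.1528926 mg/mL = 7.828099 mg
Stage 2: 77 mL/hr × 6.5 hr = 500.5 mL → 500.5 mL × 0.1528926 mg/mL = 76.52273 mg
Total = 7.828099 + 76.52273 = 84.35083 mg

84.4 mg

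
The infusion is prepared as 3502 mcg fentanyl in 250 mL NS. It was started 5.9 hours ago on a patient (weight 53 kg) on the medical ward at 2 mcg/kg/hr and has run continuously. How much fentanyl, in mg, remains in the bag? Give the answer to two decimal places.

2.88 mg

Dose = 2 mcg/kg/hr × 53 kg = 106 mcg/hr
Concentration = 3502 mcg ÷ 250 mL = 14.008 mcg/mL
Rate = 106 mcg/hr ÷ 14.008 mcg/mL = 7.567105 mL/hr
Volume infused = 7.567105 mL/hr × 5.9 hr = 44.64592 mL
Volume remaining = 250 − 44.64592 = 205.3541 mL
Drug remaining = 205.3541 mL × 14.008 mcg/mL = 2876.6 mcg = 2.8766 mg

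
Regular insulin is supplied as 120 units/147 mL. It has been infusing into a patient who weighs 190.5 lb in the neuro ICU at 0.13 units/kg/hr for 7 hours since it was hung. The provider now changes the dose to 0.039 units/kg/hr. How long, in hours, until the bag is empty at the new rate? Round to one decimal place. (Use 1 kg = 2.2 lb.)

Initial rate:
Weight = 190.5 lb ÷ 2.2 lb/kg = 86.59091 kg
Dose = 0.13 units/kg/hr × 86.59091 kg = 11.25682 units/hr
Concentration = 120 units ÷ 147 mL = 0.8163265 units/mL
Rate = 11.25682 units/hr ÷ 0.8163265 units/mL = 13.7896 mL/hr
Volume infused so far = 13.7896 mL/hr × 7 hr = 96.52722 mL
Volume remaining = 147 − 96.52722 = 50.47278 mL
New rate:
Dose = 0.039 units/kg/hr × 86.59091 kg = 3.377045 units/hr
Rate = 3.377045 units/hr ÷ 0.8163265 units/mL = 4.136881 mL/hr
Time remaining = 50.47278 mL ÷ 4.136881 mL/hr = 12.20069 hr

12.2 hours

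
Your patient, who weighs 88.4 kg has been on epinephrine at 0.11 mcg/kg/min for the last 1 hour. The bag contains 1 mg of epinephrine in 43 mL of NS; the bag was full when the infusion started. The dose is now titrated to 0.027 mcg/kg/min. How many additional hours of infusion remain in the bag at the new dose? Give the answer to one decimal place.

2.9 hours

Initial rate:
Dose = 0.11 mcg/kg/min × 88.4 kg = 9.724 mcg/min
9.724 mcg/min × 60 min/hr = 583.44 mcg/hr
Concentration = 1 mg ÷ 43 mL = 0.02325581 mg/mL = 23.25581 mcg/mL
Rate = 583.44 mcg/hr ÷ 23.25581 mcg/mL = 25.08792 mL/hr
Volume infused so far = 25.08792 mL/hr × 1 hr = 25.08792 mL
Volume remaining = 43 − 25.08792 = 17.91208 mL
New rate:
Dose = 0.027 mcg/kg/min × 88.4 kg = 2.3868 mcg/min
2.3868 mcg/min × 60 min/hr = 143.208 mcg/hr
Rate = 143.208 mcg/hr ÷ 23.25581 mcg/mL = 6.157944 mL/hr
Time remaining = 17.91208 mL ÷ 6.157944 mL/hr = 2.908776 hr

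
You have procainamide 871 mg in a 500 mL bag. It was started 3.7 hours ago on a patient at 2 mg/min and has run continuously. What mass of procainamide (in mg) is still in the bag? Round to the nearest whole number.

427 mg

2 mg/min × 60 min/hr = 120 mg/hr
Concentration = 871 mg ÷ 500 mL = 1.742 mg/mL
Rate = 120 mg/hr ÷ 1.742 mg/mL = 68.88634 mL/hr
Volume infused = 68.88634 mL/hr × 3.7 hr = 254.8794 mL
Volume remaining = 500 − 254.8794 = 245.1206 mL
Drug remaining = 245.1206 mL × 1.742 mg/mL = 427 mg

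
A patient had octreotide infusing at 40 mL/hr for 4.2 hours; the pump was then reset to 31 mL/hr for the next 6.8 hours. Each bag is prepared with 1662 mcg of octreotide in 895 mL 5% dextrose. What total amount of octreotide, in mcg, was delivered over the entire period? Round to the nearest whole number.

Concentration = 1662 mcg ÷ 895 mL = 1.856983 mcg/mL
Stage 1: 40 mL/hr × 4.2 hr = 168 mL → 168 mL × 1.856983 mcg/mL = 311.9732 mcg
Stage 2: 31 mL/hr × 6.8 hr = 210.8 mL → 210.8 mL × 1.856983 mcg/mL = 391.4521 mcg
Total = 311.9732 + 391.4521 = 703.4253 mcg

703 mcg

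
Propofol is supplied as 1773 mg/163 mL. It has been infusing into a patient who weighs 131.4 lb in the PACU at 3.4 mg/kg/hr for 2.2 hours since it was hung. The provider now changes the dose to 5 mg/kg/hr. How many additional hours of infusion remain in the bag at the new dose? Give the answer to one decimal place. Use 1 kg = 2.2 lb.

4.4 hours

Initial rate:
Weight = 131.4 lb ÷ 2.2 lb/kg = 59.72727 kg
Dose = 3.4 mg/kg/hr × 59.72727 kg = 203.0727 mg/hr
Concentration = 1773 mg ÷ 163 mL = 10.8773 mg/mL
Rate = 203.0727 mg/hr ÷ 10.8773 mg/mL = 18.6694 mL/hr
Volume infused so far = 18.6694 mL/hr × 2.2 hr = 41.07269 mL
Volume remaining = 163 − 41.07269 = 121.9273 mL
New rate:
Dose = 5 mg/kg/hr × 59.72727 kg = 298.6364 mg/hr
Rate = 298.6364 mg/hr ÷ 10.8773 mg/mL = 27.45501 mL/hr
Time remaining = 121.9273 mL ÷ 27.45501 mL/hr = 4.440986 hr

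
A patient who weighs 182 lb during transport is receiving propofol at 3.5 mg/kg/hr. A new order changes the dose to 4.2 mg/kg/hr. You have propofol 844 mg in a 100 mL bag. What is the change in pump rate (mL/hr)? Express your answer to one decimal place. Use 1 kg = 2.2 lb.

6.9 mL/hr

At the current dose:
Weight = 182 lb ÷ 2.2 lb/kg = 82.72727 kg
Dose = 3.5 mg/kg/hr × 82.72727 kg = 289.5455 mg/hr
Concentration = 844 mg ÷ 100 mL = 8.44 mg/mL
Rate = 289.5455 mg/hr ÷ 8.44 mg/mL = 34.30633 mL/hr
At the new dose:
Dose = 4.2 mg/kg/hr × 82.72727 kg = 347.4545 mg/hr
Rate = 347.4545 mg/hr ÷ 8.44 mg/mL = 41.1676 mL/hr
Change = 41.1676 − 34.30633 = 6.861267 mL/hr → 6.861267 mL/hr increase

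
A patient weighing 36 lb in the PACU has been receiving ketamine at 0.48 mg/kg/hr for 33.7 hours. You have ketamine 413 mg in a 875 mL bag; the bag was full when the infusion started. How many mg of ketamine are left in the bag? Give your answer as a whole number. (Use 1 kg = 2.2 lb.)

Weight = 36 lb ÷ 2.2 lb/kg = 16.36364 kg
Dose = 0.48 mg/kg/hr × 16.36364 kg = 7.854545 mg/hr
Concentration = 413 mg ÷ 875 mL = 0.472 mg/mL
Rate = 7.854545 mg/hr ÷ 0.472 mg/mL = 16.64099 mL/hr
Volume infused = 16.64099 mL/hr × 33.7 hr = 560.8012 mL
Volume remaining = 875 − 560.8012 = 314.1988 mL
Drug remaining = 314.1988 mL × 0.472 mg/mL = 148.3018 mg

148 mg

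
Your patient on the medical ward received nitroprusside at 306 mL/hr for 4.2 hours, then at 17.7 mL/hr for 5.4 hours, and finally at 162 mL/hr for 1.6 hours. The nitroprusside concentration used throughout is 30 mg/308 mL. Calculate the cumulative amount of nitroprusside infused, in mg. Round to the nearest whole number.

Concentration = 30 mg ÷ 308 mL = 0.0974026 mg/mL
Stage 1: 306 mL/hr × 4.2 hr = 1285.2 mL → 1285.2 mL × 0.0974026 mg/mL = 125.1818 mg
Stage 2: 17.7 mL/hr × 5.4 hr = 95.58 mL → 95.58 mL × 0.0974026 mg/mL = 9.30974 mg
Stage 3: 162 mL/hr × 1.6 hr = 259.2 mL → 259.2 mL × 0.0974026 mg/mL = 25.24675 mg
Total = 125.1818 + 9.30974 + 25.24675 = 159.7383 mg

160 mg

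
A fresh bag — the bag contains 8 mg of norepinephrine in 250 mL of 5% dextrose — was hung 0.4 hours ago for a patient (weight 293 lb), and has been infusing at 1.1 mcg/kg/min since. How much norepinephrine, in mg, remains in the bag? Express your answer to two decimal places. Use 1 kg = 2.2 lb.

4.48 mg

Weight = 293 lb ÷ 2.2 lb/kg = 133.1818 kg
Dose = 1.1 mcg/kg/min × 133.1818 kg = 146.5 mcg/min
146.5 mcg/min × 60 min/hr = 8790 mcg/hr
Concentration = 8 mg ÷ 250 mL = 0.032 mg/mL = 32 mcg/mL
Rate = 8790 mcg/hr ÷ 32 mcg/mL = 274.6875 mL/hr
Volume infused = 274.6875 mL/hr × 0.4 hr = 109.875 mL
Volume remaining = 250 − 109.875 = 140.125 mL
Drug remaining = 140.125 mL × 32 mcg/mL = 4484 mcg = 4.484 mg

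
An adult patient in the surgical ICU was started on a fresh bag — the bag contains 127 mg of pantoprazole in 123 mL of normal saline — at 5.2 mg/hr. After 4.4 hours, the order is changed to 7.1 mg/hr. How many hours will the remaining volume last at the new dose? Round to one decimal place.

14.7 hours

Initial rate:
Concentration = 127 mg ÷ 123 mL = 1.03252 mg/mL
Rate = 5.2 mg/hr ÷ 1.03252 mg/mL = 5.03622 mL/hr
Volume infused so far = 5.03622 mL/hr × 4.4 hr = 22.15937 mL
Volume remaining = 123 − 22.15937 = 100.8406 mL
New rate:
Rate = 7.1 mg/hr ÷ 1.03252 mg/mL = 6.876378 mL/hr
Time remaining = 100.8406 mL ÷ 6.876378 mL/hr = 14.66479 hr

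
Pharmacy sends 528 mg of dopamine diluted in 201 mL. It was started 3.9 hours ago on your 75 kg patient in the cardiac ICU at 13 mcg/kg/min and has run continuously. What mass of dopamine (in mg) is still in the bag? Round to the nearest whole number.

Dose = 13 mcg/kg/min × 75 kg = 975 mcg/min
975 mcg/min × 60 min/hr = 58500 mcg/hr
Concentration = 528 mg ÷ 201 mL = 2.626866 mg/mL = 2626.866 mcg/mL
Rate = 58500 mcg/hr ÷ 2626.866 mcg/mL = 22.26989 mL/hr
Volume infused = 22.26989 mL/hr × 3.9 hr = 86.85256 mL
Volume remaining = 201 − 86.85256 = 114.1474 mL
Drug remaining = 114.1474 mL × 2626.866 mcg/mL = 299850 mcg = 299.85 mg

300 mg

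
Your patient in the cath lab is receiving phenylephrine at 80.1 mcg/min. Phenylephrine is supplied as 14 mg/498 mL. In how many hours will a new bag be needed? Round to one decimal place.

80.1 mcg/min × 60 min/hr = 4806 mcg/hr
Concentration = 14 mg ÷ 498 mL = 0.02811245 mg/mL = 28.11245 mcg/mL
Rate = 4806 mcg/hr ÷ 28.11245 mcg/mL = 170.9563 mL/hr
Duration = 498 mL ÷ 170.9563 mL/hr = 2.913025 hr

2.9 hours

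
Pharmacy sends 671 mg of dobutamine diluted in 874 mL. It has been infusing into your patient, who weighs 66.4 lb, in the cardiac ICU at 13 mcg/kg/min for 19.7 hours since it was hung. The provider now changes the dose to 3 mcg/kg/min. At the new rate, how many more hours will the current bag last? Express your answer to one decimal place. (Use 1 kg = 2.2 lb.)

38.1 hours

Initial rate:
Weight = 66.4 lb ÷ 2.2 lb/kg = 30.18182 kg
Dose = 13 mcg/kg/min × 30.18182 kg = 392.3636 mcg/min
392.3636 mcg/min × 60 min/hr = 23541.82 mcg/hr
Concentration = 671 mg ÷ 874 mL = 0.7677346 mg/mL = 767.7346 mcg/mL
Rate = 23541.82 mcg/hr ÷ 767.7346 mcg/mL = 30.66401 mL/hr
Volume infused so far = 30.66401 mL/hr × 19.7 hr = 604.0809 mL
Volume remaining = 874 − 604.0809 = 269.9191 mL
New rate:
Dose = 3 mcg/kg/min × 30.18182 kg = 90.54545 mcg/min
90.54545 mcg/min × 60 min/hr = 5432.727 mcg/hr
Rate = 5432.727 mcg/hr ÷ 767.7346 mcg/mL = 7.076309 mL/hr
Time remaining = 269.9191 mL ÷ 7.076309 mL/hr = 38.14404 hr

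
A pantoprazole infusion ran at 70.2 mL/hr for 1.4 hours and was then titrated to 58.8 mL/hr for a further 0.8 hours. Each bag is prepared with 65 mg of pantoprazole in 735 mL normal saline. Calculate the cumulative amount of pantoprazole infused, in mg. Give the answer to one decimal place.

12.9 mg

Concentration = 65 mg ÷ 735 mL = 0.08843537 mg/mL
Stage 1: 70.2 mL/hr × 1.4 hr = 98.28 mL → 98.28 mL × 0.08843537 mg/mL = 8.691429 mg
Stage 2: 58.8 mL/hr × 0.8 hr = 47.04 mL → 47.04 mL × 0.08843537 mg/mL = 4.16 mg
Total = 8.691429 + 4.16 = 12.85143 mg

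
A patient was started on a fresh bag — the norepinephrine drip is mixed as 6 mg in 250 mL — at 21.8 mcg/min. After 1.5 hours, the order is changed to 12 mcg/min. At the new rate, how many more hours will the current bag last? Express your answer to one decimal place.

Initial rate:
21.8 mcg/min × 60 min/hr = 1308 mcg/hr
Concentration = 6 mg ÷ 250 mL = 0.024 mg/mL = 24 mcg/mL
Rate = 1308 mcg/hr ÷ 24 mcg/mL = 54.5 mL/hr
Volume infused so far = 54.5 mL/hr × 1.5 hr = 81.75 mL
Volume remaining = 250 − 81.75 = 168.25 mL
New rate:
12 mcg/min × 60 min/hr = 720 mcg/hr
Rate = 720 mcg/hr ÷ 24 mcg/mL = 30 mL/hr
Time remaining = 168.25 mL ÷ 30 mL/hr = 5.608333 hr

5.6 hours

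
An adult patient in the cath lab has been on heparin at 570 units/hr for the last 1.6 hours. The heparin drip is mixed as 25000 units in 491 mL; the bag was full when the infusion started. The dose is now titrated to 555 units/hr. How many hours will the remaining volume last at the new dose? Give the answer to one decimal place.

43.4 hours

Initial rate:
Concentration = 25000 units ÷ 491 mL = 50.9165 units/mL
Rate = 570 units/hr ÷ 50.9165 units/mL = 11.1948 mL/hr
Volume infused so far = 11.1948 mL/hr × 1.6 hr = 17.91168 mL
Volume remaining = 491 − 17.91168 = 473.0883 mL
New rate:
Rate = 555 units/hr ÷ 50.9165 units/mL = 10.9002 mL/hr
Time remaining = 473.0883 mL ÷ 10.9002 mL/hr = 43.4018 hr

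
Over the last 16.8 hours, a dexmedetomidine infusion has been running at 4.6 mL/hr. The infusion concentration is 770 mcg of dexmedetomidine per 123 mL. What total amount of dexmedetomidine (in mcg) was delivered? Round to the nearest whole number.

Concentration = 770 mcg ÷ 123 mL = 6.260163 mcg/mL
Drug rate = 4.6 mL/hr × 6.260163 mcg/mL = 28.79675 mcg/hr
Total = 28.79675 mcg/hr × 16.8 hr = 483.7854 mcg

484 mcg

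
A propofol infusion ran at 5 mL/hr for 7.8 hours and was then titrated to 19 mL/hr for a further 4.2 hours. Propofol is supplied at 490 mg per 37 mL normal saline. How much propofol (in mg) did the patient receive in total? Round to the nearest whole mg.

1573 mg

Concentration = 490 mg ÷ 37 mL = 13.24324 mg/mL
Stage 1: 5 mL/hr × 7.8 hr = 39 mL → 39 mL × 13.24324 mg/mL = 516.4865 mg
Stage 2: 19 mL/hr × 4.2 hr = 79.8 mL → 79.8 mL × 13.24324 mg/mL = 1056.811 mg
Total = 516.4865 + 1056.811 = 1573.297 mg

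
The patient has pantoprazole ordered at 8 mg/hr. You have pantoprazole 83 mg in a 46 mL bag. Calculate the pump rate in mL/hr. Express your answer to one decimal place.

4.4 mL/hr

Concentration = 83 mg ÷ 46 mL = 1.804348 mg/mL
Rate = 8 mg/hr ÷ 1.804348 mg/mL = 4.433735 mL/hr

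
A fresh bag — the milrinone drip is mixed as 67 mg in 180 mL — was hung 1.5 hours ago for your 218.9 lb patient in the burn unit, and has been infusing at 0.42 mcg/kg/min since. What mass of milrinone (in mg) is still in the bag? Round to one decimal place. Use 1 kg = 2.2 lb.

63.2 mg

Weight = 218.9 lb ÷ 2.2 lb/kg = 99.5 kg
Dose = 0.42 mcg/kg/min × 99.5 kg = 41.79 mcg/min
41.79 mcg/min × 60 min/hr = 2507.4 mcg/hr
Concentration = 67 mg ÷ 180 mL = 0.3722222 mg/mL = 372.2222 mcg/mL
Rate = 2507.4 mcg/hr ÷ 372.2222 mcg/mL = 6.736299 mL/hr
Volume infused = 6.736299 mL/hr × 1.5 hr = 10.10445 mL
Volume remaining = 180 − 10.10445 = 169.8956 mL
Drug remaining = 169.8956 mL × 372.2222 mcg/mL = 63238.9 mcg = 63.2389 mg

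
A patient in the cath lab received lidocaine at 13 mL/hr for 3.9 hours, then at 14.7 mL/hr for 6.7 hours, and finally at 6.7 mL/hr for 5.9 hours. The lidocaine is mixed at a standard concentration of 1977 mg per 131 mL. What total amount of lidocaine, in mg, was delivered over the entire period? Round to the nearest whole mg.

2848 mg

Concentration = 1977 mg ÷ 131 mL = 15.0916 mg/mL
Stage 1: 13 mL/hr × 3.9 hr = 50.7 mL → 50.7 mL × 15.0916 mg/mL = 765.1443 mg
Stage 2: 14.7 mL/hr × 6.7 hr = 98.49 mL → 98.49 mL × 15.0916 mg/mL = 1486.372 mg
Stage 3: 6.7 mL/hr × 5.9 hr = 39.53 mL → 39.53 mL × 15.0916 mg/mL = 596.5711 mg
Total = 765.1443 + 1486.372 + 596.5711 = 2848.087 mg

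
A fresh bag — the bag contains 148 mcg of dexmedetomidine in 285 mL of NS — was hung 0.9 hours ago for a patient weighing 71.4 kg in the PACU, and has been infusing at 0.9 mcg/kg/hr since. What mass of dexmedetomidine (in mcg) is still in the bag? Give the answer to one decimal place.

90.2 mcg

Dose = 0.9 mcg/kg/hr × 71.4 kg = 64.26 mcg/hr
Concentration = 148 mcg ÷ 285 mL = 0.5192982 mcg/mL
Rate = 64.26 mcg/hr ÷ 0.5192982 mcg/mL = 123.7439 mL/hr
Volume infused = 123.7439 mL/hr × 0.9 hr = 111.3695 mL
Volume remaining = 285 − 111.3695 = 173.6305 mL
Drug remaining = 173.6305 mL × 0.5192982 mcg/mL = 90.166 mcg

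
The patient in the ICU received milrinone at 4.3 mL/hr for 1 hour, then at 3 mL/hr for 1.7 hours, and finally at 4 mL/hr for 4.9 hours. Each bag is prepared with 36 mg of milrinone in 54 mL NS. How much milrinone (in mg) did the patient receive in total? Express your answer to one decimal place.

19.3 mg

Concentration = 36 mg ÷ 54 mL = 0.6666667 mg/mL
Stage 1: 4.3 mL/hr × 1 hr = 4.3 mL → 4.3 mL × 0.6666667 mg/mL = 2.866667 mg
Stage 2: 3 mL/hr × 1.7 hr = 5.1 mL → 5.1 mL × 0.6666667 mg/mL = 3.4 mg
Stage 3: 4 mL/hr × 4.9 hr = 19.6 mL → 19.6 mL × 0.6666667 mg/mL = 13.06667 mg
Total = 2.866667 + 3.4 + 13.06667 = 19.33333 mg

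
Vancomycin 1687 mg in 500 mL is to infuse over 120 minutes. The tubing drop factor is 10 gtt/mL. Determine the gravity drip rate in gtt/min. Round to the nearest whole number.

42 gtt/min

500 mL ÷ (120 min) = 4.166667 mL/min
4.166667 mL/min × 10 gtt/mL = 41.66667 gtt/min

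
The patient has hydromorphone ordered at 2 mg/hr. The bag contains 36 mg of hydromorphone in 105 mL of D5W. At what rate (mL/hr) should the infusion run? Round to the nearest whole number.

Concentration = 36 mg ÷ 105 mL = 0.3428571 mg/mL
Rate = 2 mg/hr ÷ 0.3428571 mg/mL = 5.833333 mL/hr

6 mL/hr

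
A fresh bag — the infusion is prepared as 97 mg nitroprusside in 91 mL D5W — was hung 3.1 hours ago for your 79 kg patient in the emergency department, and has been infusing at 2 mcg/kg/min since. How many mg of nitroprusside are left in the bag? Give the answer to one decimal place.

67.6 mg

Dose = 2 mcg/kg/min × 79 kg = 158 mcg/min
158 mcg/min × 60 min/hr = 9480 mcg/hr
Concentration = 97 mg ÷ 91 mL = 1.065934 mg/mL = 1065.934 mcg/mL
Rate = 9480 mcg/hr ÷ 1065.934 mcg/mL = 8.893608 mL/hr
Volume infused = 8.893608 mL/hr × 3.1 hr = 27.57019 mL
Volume remaining = 91 − 27.57019 = 63.42981 mL
Drug remaining = 63.42981 mL × 1065.934 mcg/mL = 67612 mcg = 67.612 mg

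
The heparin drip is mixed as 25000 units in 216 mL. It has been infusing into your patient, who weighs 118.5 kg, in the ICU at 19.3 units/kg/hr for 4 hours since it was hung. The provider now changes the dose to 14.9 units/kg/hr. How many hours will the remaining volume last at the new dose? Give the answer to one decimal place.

9.0 hours

Initial rate:
Dose = 19.3 units/kg/hr × 118.5 kg = 2287.05 units/hr
Concentration = 25000 units ÷ 216 mL = 115.7407 units/mL
Rate = 2287.05 units/hr ÷ 115.7407 units/mL = 19.76011 mL/hr
Volume infused so far = 19.76011 mL/hr × 4 hr = 79.04045 mL
Volume remaining = 216 − 79.04045 = 136.9596 mL
New rate:
Dose = 14.9 units/kg/hr × 118.5 kg = 1765.65 units/hr
Rate = 1765.65 units/hr ÷ 115.7407 units/mL = 15.25522 mL/hr
Time remaining = 136.9596 mL ÷ 15.25522 mL/hr = 8.977883 hr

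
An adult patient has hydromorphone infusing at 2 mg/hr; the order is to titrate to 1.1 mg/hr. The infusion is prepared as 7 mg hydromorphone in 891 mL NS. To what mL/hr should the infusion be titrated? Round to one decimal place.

140.0 mL/hr

Concentration = 7 mg ÷ 891 mL = 0.007856341 mg/mL
Rate = 1.1 mg/hr ÷ 0.007856341 mg/mL = 140.0143 mL/hr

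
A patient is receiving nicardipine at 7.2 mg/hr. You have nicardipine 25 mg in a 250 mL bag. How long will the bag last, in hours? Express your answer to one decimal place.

3.5 hours

Concentration = 25 mg ÷ 250 mL = 0.1 mg/mL
Rate = 7.2 mg/hr ÷ 0.1 mg/mL = 72 mL/hr
Duration = 250 mL ÷ 72 mL/hr = 3.472222 hr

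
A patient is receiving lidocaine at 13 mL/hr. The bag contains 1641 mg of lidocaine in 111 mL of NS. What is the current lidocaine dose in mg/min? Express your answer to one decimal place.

Concentration = 1641 mg ÷ 111 mL = 14.78378 mg/mL
Drug rate = 13 mL/hr × 14.78378 mg/mL = 192.1892 mg/hr
192.1892 mg/hr ÷ 60 min/hr = 3.203153 mg/min

3.2 mg/min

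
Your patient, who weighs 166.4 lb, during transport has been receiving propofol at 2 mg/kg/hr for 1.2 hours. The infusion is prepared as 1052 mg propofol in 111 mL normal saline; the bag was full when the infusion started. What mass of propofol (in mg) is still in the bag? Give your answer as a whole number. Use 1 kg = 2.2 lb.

870 mg

Weight = 166.4 lb ÷ 2.2 lb/kg = 75.63636 kg
Dose = 2 mg/kg/hr × 75.63636 kg = 151.2727 mg/hr
Concentration = 1052 mg ÷ 111 mL = 9.477477 mg/mL
Rate = 151.2727 mg/hr ÷ 9.477477 mg/mL = 15.96129 mL/hr
Volume infused = 15.96129 mL/hr × 1.2 hr = 19.15354 mL
Volume remaining = 111 − 19.15354 = 91.84646 mL
Drug remaining = 91.84646 mL × 9.477477 mg/mL = 870.4727 mg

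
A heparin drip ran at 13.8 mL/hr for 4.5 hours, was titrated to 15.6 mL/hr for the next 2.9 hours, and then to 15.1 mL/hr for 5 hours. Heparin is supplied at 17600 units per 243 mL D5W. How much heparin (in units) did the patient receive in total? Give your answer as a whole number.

13243 units

Concentration = 17600 units ÷ 243 mL = 72.42798 units/mL
Stage 1: 13.8 mL/hr × 4.5 hr = 62.1 mL → 62.1 mL × 72.42798 units/mL = 4497.778 units
Stage 2: 15.6 mL/hr × 2.9 hr = 45.24 mL → 45.24 mL × 72.42798 units/mL = 3276.642 units
Stage 3: 15.1 mL/hr × 5 hr = 75.5 mL → 75.5 mL × 72.42798 units/mL = 5468.313 units
Total = 4497.778 + 3276.642 + 5468.313 = 13242.73 units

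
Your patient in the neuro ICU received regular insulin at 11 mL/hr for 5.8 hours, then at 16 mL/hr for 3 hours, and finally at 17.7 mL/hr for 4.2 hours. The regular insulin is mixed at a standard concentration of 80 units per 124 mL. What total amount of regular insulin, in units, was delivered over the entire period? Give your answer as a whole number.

Concentration = 80 units ÷ 124 mL = 0.6451613 units/mL
Stage 1: 11 mL/hr × 5.8 hr = 63.8 mL → 63.8 mL × 0.6451613 units/mL = 41.16129 units
Stage 2: 16 mL/hr × 3 hr = 48 mL → 48 mL × 0.6451613 units/mL = 30.96774 units
Stage 3: 17.7 mL/hr × 4.2 hr = 74.34 mL → 74.34 mL × 0.6451613 units/mL = 47.96129 units
Total = 41.16129 + 30.96774 + 47.96129 = 120.0903 units

120 units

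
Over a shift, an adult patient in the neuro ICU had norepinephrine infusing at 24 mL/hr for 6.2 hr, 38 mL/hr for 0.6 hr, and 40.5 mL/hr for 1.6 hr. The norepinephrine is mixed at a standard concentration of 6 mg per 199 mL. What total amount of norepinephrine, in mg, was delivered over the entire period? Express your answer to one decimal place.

Concentration = 6 mg ÷ 199 mL = 0.03015075 mg/mL
Stage 1: 24 mL/hr × 6.2 hr = 148.8 mL → 148.8 mL × 0.03015075 mg/mL = 4.486432 mg
Stage 2: 38 mL/hr × 0.6 hr = 22.8 mL → 22.8 mL × 0.03015075 mg/mL = 0.6874372 mg
Stage 3: 40.5 mL/hr × 1.6 hr = 64.8 mL → 64.8 mL × 0.03015075 mg/mL = 1.953769 mg
Total = 4.486432 + 0.6874372 + 1.953769 = 7.127638 mg

7.1 mg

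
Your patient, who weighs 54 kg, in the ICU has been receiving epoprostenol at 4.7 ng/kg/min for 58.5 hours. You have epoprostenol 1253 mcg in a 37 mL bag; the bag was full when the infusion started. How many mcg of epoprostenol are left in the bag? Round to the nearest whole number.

Dose = 4.7 ng/kg/min × 54 kg = 253.8 ng/min
253.8 ng/min × 60 min/hr = 15228 ng/hr
Concentration = 1253 mcg ÷ 37 mL = 33.86486 mcg/mL = 33864.86 ng/mL
Rate = 15228 ng/hr ÷ 33864.86 ng/mL = 0.4496696 mL/hr
Volume infused = 0.4496696 mL/hr × 58.5 hr = 26.30567 mL
Volume remaining = 37 − 26.30567 = 10.69433 mL
Drug remaining = 10.69433 mL × 33864.86 ng/mL = 362162 ng = 362.162 mcg

362 mcg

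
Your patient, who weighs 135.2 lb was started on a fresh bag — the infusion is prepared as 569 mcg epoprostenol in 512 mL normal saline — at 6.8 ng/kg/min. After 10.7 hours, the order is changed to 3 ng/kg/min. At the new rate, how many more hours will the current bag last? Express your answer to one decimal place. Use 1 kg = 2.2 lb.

Initial rate:
Weight = 135.2 lb ÷ 2.2 lb/kg = 61.45455 kg
Dose = 6.8 ng/kg/min × 61.45455 kg = 417.8909 ng/min
417.8909 ng/min × 60 min/hr = 25073.45 ng/hr
Concentration = 569 mcg ÷ 512 mL = 1.111328 mcg/mL = 1111.328 ng/mL
Rate = 25073.45 ng/hr ÷ 1111.328 ng/mL = 22.5617 mL/hr
Volume infused so far = 22.5617 mL/hr × 10.7 hr = 241.4102 mL
Volume remaining = 512 − 241.4102 = 270.5898 mL
New rate:
Dose = 3 ng/kg/min × 61.45455 kg = 184.3636 ng/min
184.3636 ng/min × 60 min/hr = 11061.82 ng/hr
Rate = 11061.82 ng/hr ÷ 1111.328 ng/mL = 9.953692 mL/hr
Time remaining = 270.5898 mL ÷ 9.953692 mL/hr = 27.18487 hr

27.2 hours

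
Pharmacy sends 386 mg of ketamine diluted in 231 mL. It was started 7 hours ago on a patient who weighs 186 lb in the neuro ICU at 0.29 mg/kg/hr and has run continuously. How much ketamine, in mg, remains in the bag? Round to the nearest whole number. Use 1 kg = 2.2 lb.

Weight = 186 lb ÷ 2.2 lb/kg = 84.54545 kg
Dose = 0.29 mg/kg/hr × 84.54545 kg = 24.51818 mg/hr
Concentration = 386 mg ÷ 231 mL = 1.670996 mg/mL
Rate = 24.51818 mg/hr ÷ 1.670996 mg/mL = 14.6728 mL/hr
Volume infused = 14.6728 mL/hr × 7 hr = 102.7096 mL
Volume remaining = 231 − 102.7096 = 128.2904 mL
Drug remaining = 128.2904 mL × 1.670996 mg/mL = 214.3727 mg

214 mg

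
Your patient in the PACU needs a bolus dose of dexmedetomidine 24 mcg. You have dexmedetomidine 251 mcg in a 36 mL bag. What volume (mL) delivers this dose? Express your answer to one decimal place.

3.4 mL

Concentration = 251 mcg ÷ 36 mL = 6.972222 mcg/mL
Volume = 24 mcg ÷ 6.972222 mcg/mL = 3.442231 mL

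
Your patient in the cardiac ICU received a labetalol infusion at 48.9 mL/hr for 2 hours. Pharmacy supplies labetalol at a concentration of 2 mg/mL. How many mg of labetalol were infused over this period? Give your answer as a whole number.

196 mg

Drug rate = 48.9 mL/hr × 2 mg/mL = 97.8 mg/hr
Total = 97.8 mg/hr × 2 hr = 195.6 mg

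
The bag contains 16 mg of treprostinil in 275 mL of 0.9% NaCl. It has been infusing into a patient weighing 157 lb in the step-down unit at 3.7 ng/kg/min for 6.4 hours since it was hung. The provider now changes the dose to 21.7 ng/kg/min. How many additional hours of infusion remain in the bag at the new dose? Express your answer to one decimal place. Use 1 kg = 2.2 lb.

171.1 hours

Initial rate:
Weight = 157 lb ÷ 2.2 lb/kg = 71.36364 kg
Dose = 3.7 ng/kg/min × 71.36364 kg = 264.0455 ng/min
264.0455 ng/min × 60 min/hr = 15842.73 ng/hr
Concentration = 16 mg ÷ 275 mL = 0.05818182 mg/mL = 58181.82 ng/mL
Rate = 15842.73 ng/hr ÷ 58181.82 ng/mL = 0.2722969 mL/hr
Volume infused so far = 0.2722969 mL/hr × 6.4 hr = 1.7427 mL
Volume remaining = 275 − 1.7427 = 273.2573 mL
New rate:
Dose = 21.7 ng/kg/min × 71.36364 kg = 1548.591 ng/min
1548.591 ng/min × 60 min/hr = 92915.45 ng/hr
Rate = 92915.45 ng/hr ÷ 58181.82 ng/mL = 1.596984 mL/hr
Time remaining = 273.2573 mL ÷ 1.596984 mL/hr = 171.1083 hr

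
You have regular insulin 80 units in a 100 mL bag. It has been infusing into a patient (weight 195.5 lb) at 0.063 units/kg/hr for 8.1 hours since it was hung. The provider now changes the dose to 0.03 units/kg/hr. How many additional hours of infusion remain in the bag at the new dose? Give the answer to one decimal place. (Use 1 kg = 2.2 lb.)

Initial rate:
Weight = 195.5 lb ÷ 2.2 lb/kg = 88.86364 kg
Dose = 0.063 units/kg/hr × 88.86364 kg = 5.598409 units/hr
Concentration = 80 units ÷ 100 mL = 0.8 units/mL
Rate = 5.598409 units/hr ÷ 0.8 units/mL = 6.998011 mL/hr
Volume infused so far = 6.998011 mL/hr × 8.1 hr = 56.68389 mL
Volume remaining = 100 − 56.68389 = 43.31611 mL
New rate:
Dose = 0.03 units/kg/hr × 88.86364 kg = 2.665909 units/hr
Rate = 2.665909 units/hr ÷ 0.8 units/mL = 3.332386 mL/hr
Time remaining = 43.31611 mL ÷ 3.332386 mL/hr = 12.99853 hr

13.0 hours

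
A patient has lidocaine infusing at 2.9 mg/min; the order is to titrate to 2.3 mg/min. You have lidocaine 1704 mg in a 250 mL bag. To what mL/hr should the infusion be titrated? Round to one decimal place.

20.2 mL/hr

2.3 mg/min × 60 min/hr = 138 mg/hr
Concentration = 1704 mg ÷ 250 mL = 6.816 mg/mL
Rate = 138 mg/hr ÷ 6.816 mg/mL = 20.24648 mL/hr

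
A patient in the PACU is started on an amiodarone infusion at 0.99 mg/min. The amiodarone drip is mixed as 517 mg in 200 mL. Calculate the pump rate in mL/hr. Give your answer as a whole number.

0.99 mg/min × 60 min/hr = 59.4 mg/hr
Concentration = 517 mg ÷ 200 mL = 2.585 mg/mL
Rate = 59.4 mg/hr ÷ 2.585 mg/mL = 22.97872 mL/hr

23 mL/hr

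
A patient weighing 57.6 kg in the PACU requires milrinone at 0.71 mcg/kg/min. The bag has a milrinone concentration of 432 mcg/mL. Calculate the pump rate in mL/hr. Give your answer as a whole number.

Dose = 0.71 mcg/kg/min × 57.6 kg = 40.896 mcg/min
40.896 mcg/min × 60 min/hr = 2453.76 mcg/hr
Rate = 2453.76 mcg/hr ÷ 432 mcg/mL = 5.68 mL/hr

6 mL/hr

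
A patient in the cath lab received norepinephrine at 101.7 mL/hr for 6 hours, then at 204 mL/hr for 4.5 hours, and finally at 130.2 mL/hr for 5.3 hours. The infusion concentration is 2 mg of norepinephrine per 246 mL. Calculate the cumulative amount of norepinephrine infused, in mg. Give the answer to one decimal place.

Concentration = 2 mg ÷ 246 mL = 0.008130081 mg/mL
Stage 1: 101.7 mL/hr × 6 hr = 610.2 mL → 610.2 mL × 0.008130081 mg/mL = 4.960976 mg
Stage 2: 204 mL/hr × 4.5 hr = 918 mL → 918 mL × 0.008130081 mg/mL = 7.463415 mg
Stage 3: 130.2 mL/hr × 5.3 hr = 690.06 mL → 690.06 mL × 0.008130081 mg/mL = 5.610244 mg
Total = 4.960976 + 7.463415 + 5.610244 = 18.03463 mg

18.0 mg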